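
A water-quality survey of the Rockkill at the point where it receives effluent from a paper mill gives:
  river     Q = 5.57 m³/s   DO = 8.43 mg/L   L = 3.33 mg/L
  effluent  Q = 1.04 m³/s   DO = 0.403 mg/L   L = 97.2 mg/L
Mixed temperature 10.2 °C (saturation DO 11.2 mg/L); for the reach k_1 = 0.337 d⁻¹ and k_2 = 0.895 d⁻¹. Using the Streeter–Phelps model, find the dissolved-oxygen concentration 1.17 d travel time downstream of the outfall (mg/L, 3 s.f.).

DO ≈ 6.25 mg/L

Mixed DO = (5.57×8.43 + 1.04×0.403)/(5.57+1.04) = 47.37/6.610 = 7.167 mg/L.
Mixed L₀ = (5.57×3.33 + 1.04×97.2)/(6.610) = 119.6/6.610 = 18.10 mg/L.
Initial deficit D₀ = C_s − DO₀ = 11.2 − 7.167 = 4.033 mg/L.
D(1.17) = [0.337×18.10/(0.895−0.337)](e^(−0.337×1.17) − e^(−0.895×1.17)) + 4.033 e^(−0.895×1.17)
= 10.93 × (0.6742 − 0.3509) + 4.033 × 0.3509 = 4.948 mg/L.
DO = 11.2 − 4.948 = 6.252 mg/L.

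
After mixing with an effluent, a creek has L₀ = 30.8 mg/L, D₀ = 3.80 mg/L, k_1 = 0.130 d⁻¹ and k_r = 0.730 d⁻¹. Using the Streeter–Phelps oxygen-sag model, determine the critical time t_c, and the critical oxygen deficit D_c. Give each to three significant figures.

t_c ≈ 1.47 d; D_c ≈ 4.53 mg/L

t_c = [1/(k_r−k_1)] ln[(k_r/k_1)(1 − D₀(k_r−k_1)/(k_1 L₀))]
= [1/(0.730−0.130)] ln[(0.730/0.130)(1 − 3.80×0.6000/(0.130×30.8))]
= (1/0.6000) ln[5.615 × 0.4306] = 1.667 × ln(2.418) = 1.667 × 0.8829 = 1.471 d.
D_c = (k_1/k_r) L₀ e^(−k_1 t_c) = (0.130/0.730) × 30.8 × e^(−0.130×1.471) = 0.1781 × 30.8 × 0.8259 = 4.530 mg/L.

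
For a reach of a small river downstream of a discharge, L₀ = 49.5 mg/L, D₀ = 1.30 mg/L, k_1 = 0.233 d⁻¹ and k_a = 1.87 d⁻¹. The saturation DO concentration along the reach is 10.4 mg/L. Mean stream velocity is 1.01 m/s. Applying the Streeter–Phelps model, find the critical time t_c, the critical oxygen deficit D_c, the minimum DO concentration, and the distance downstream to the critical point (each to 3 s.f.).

At the critical point dD/dt = 0, so k_1 L₀ e^(−k_1 t) = k_a D. Substituting D(t) from the Streeter–Phelps equation and solving for t gives
t_c = ln[(k_a/k_1)(1 − D₀(k_a−k_1)/(k_1 L₀))] / (k_a−k_1).
Here k_a−k_1 = 1.637 d⁻¹ and 1 − D₀(k_a−k_1)/(k_1 L₀) = 1 − 1.30×1.637/(0.233×49.5) = 0.8155, so
t_c = ln(8.026 × 0.8155) / 1.637 = 1.879 / 1.637 = 1.148 d.
D_c = (k_1/k_a) L₀ e^(−k_1 t_c) = (0.233/1.87) × 49.5 × e^(−0.233×1.148) = 0.1246 × 49.5 × 0.7654 = 4.721 mg/L.
Minimum DO = C_s − D_c = 10.4 − 4.721 = 5.679 mg/L.
x_c = v t_c = 1.01 m/s × 1.148 d × 86400 s/d = 100100 m ≈ 100 km.

t_c ≈ 1.15 d; D_c ≈ 4.72 mg/L; min DO ≈ 5.68 mg/L; x_c ≈ 100 km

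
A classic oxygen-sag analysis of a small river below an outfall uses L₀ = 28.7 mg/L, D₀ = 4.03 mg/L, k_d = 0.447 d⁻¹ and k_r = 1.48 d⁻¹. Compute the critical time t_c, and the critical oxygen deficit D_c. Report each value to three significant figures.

t_c = [1/(k_r−k_d)] ln[(k_r/k_d)(1 − D₀(k_r−k_d)/(k_d L₀))]
= [1/(1.48−0.447)] ln[(1.48/0.447)(1 − 4.03×1.033/(0.447×28.7))]
= (1/1.033) ln[3.311 × 0.6755] = 0.9681 × ln(2.237) = 0.9681 × 0.8049 = 0.7792 d.
L(t_c) = L₀ e^(−k_d t_c) = 28.7 × 0.7059 = 20.26 mg/L, and at the critical point k_r D_c = k_d L, so D_c = (0.447/1.48) × 20.26 = 6.119 mg/L.

t_c ≈ 0.779 d; D_c ≈ 6.12 mg/L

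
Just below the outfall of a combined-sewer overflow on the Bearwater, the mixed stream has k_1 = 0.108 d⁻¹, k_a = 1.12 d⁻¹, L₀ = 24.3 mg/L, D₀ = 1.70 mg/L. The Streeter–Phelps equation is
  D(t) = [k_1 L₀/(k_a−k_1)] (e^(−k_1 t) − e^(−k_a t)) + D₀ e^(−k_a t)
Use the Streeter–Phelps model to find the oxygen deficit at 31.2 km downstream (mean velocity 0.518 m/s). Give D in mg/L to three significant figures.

D ≈ 2.00 mg/L

Travel time t = x/v = 31.2 km / (0.518 m/s) = 31200 m / 0.518 m/s = 60230 s = 0.6971 d.
k_1 L₀/(k_a−k_1) = 0.108×24.3/(1.12−0.108) = 2.624/1.012 = 2.593 mg/L.
e^(−k_1 t) = e^(−0.108×0.6971) = 0.9275; e^(−k_a t) = e^(−1.12×0.6971) = 0.4580.
D = 2.593 × (0.9275 − 0.4580) + 1.70 × 0.4580 = 1.217 + 0.7787 = 1.996 mg/L.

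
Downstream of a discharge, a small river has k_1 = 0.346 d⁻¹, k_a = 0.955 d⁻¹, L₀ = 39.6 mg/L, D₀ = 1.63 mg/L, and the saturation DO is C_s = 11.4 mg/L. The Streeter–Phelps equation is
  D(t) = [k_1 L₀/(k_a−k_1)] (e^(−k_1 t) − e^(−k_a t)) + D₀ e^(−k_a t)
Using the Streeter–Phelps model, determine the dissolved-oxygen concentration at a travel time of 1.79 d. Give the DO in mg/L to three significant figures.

k_1 L₀/(k_a−k_1) = 0.346×39.6/(0.955−0.346) = 13.70/0.6090 = 22.50 mg/L.
e^(−k_1 t) = e^(−0.346×1.790) = 0.5383; e^(−k_a t) = e^(−0.955×1.790) = 0.1810.
D = 22.50 × (0.5383 − 0.1810) + 1.63 × 0.1810 = 8.039 + 0.2950 = 8.334 mg/L.
DO = C_s − D = 11.4 − 8.334 = 3.066 mg/L.

DO ≈ 3.07 mg/L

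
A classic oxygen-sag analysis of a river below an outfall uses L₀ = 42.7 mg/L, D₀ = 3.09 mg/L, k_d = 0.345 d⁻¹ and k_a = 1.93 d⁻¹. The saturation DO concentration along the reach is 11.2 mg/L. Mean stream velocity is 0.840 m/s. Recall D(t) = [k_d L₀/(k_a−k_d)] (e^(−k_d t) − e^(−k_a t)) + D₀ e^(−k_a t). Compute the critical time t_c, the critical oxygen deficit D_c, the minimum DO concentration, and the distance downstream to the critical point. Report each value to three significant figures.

t_c ≈ 0.831 d; D_c ≈ 5.73 mg/L; min DO ≈ 5.47 mg/L; x_c ≈ 60.3 km

At the critical point dD/dt = 0, so k_d L₀ e^(−k_d t) = k_a D. Substituting D(t) from the Streeter–Phelps equation and solving for t gives
t_c = ln[(k_a/k_d)(1 − D₀(k_a−k_d)/(k_d L₀))] / (k_a−k_d).
Here k_a−k_d = 1.585 d⁻¹ and 1 − D₀(k_a−k_d)/(k_d L₀) = 1 − 3.09×1.585/(0.345×42.7) = 0.6675, so
t_c = ln(5.594 × 0.6675) / 1.585 = 1.318 / 1.585 = 0.8313 d.
D_c = (k_d/k_a) L₀ e^(−k_d t_c) = (0.345/1.93) × 42.7 × e^(−0.345×0.8313) = 0.1788 × 42.7 × 0.7507 = 5.730 mg/L.
Minimum DO = C_s − D_c = 11.2 − 5.730 = 5.470 mg/L.
x_c = v t_c = 0.840 m/s × 0.8313 d × 86400 s/d = 60330 m ≈ 60.3 km.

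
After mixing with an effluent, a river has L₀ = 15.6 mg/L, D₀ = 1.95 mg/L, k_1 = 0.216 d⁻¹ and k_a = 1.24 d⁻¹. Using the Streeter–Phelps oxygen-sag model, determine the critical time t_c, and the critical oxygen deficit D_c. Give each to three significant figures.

t_c = [1/(k_a−k_1)] ln[(k_a/k_1)(1 − D₀(k_a−k_1)/(k_1 L₀))]
= [1/(1.24−0.216)] ln[(1.24/0.216)(1 − 1.95×1.024/(0.216×15.6))]
= (1/1.024) ln[5.741 × 0.4074] = 0.9766 × ln(2.339) = 0.9766 × 0.8496 = 0.8297 d.
L(t_c) = L₀ e^(−k_1 t_c) = 15.6 × 0.8359 = 13.04 mg/L, and at the critical point k_a D_c = k_1 L, so D_c = (0.216/1.24) × 13.04 = 2.272 mg/L.

t_c ≈ 0.830 d; D_c ≈ 2.27 mg/L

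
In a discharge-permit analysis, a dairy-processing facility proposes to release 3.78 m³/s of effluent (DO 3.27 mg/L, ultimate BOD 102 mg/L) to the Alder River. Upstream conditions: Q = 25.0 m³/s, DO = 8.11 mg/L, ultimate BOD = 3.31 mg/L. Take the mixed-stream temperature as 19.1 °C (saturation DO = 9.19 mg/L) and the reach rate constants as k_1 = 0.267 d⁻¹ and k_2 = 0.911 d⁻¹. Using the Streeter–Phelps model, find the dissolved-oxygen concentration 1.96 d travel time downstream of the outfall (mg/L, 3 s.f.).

DO ≈ 6.04 mg/L

Mixed DO = (25.0×8.11 + 3.78×3.27)/(25.0+3.78) = 215.1/28.78 = 7.474 mg/L.
Mixed L₀ = (25.0×3.31 + 3.78×102)/(28.78) = 468.3/28.78 = 16.27 mg/L.
Initial deficit D₀ = C_s − DO₀ = 9.19 − 7.474 = 1.716 mg/L.
D(1.96) = [0.267×16.27/(0.911−0.267)](e^(−0.267×1.96) − e^(−0.911×1.96)) + 1.716 e^(−0.911×1.96)
= 6.746 × (0.5926 − 0.1677) + 1.716 × 0.1677 = 3.154 mg/L.
DO = 9.19 − 3.154 = 6.036 mg/L.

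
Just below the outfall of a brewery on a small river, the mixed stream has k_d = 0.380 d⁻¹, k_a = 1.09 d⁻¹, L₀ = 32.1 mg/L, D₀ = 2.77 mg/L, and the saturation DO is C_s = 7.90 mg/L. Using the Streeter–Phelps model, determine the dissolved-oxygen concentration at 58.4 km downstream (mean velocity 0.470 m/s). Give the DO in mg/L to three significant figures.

Travel time t = x/v = 58.4 km / (0.470 m/s) = 58400 m / 0.470 m/s = 124300 s = 1.438 d.
k_d L₀/(k_a−k_d) = 0.380×32.1/(1.09−0.380) = 12.20/0.7100 = 17.18 mg/L.
e^(−k_d t) = e^(−0.380×1.438) = 0.5790; e^(−k_a t) = e^(−1.09×1.438) = 0.2086.
D = 17.18 × (0.5790 − 0.2086) + 2.77 × 0.2086 = 6.364 + 0.5777 = 6.942 mg/L.
DO = C_s − D = 7.90 − 6.942 = 0.9583 mg/L.

DO ≈ 0.958 mg/L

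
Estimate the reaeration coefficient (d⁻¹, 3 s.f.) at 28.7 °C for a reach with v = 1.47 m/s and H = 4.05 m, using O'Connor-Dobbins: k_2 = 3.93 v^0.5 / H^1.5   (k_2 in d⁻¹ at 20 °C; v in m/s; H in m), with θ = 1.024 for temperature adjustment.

k_2(20) = 3.93 × 1.47^0.5 / 4.05^1.5 = 3.93 × 1.212 / 8.150 = 0.5846 d⁻¹.
k_2(28.7) = 0.5846 × 1.024^(28.7−20) = 0.5846 × 1.229 = 0.7186 d⁻¹.

k_2 ≈ 0.719 d⁻¹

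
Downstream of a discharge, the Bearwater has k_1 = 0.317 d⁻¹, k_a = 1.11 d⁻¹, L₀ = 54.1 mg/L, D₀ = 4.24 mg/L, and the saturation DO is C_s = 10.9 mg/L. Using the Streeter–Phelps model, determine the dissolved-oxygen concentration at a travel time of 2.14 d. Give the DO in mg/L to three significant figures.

k_1 L₀/(k_a−k_1) = 0.317×54.1/(1.11−0.317) = 17.15/0.7930 = 21.63 mg/L.
e^(−k_1 t) = e^(−0.317×2.140) = 0.5074; e^(−k_a t) = e^(−1.11×2.140) = 0.09298.
D = 21.63 × (0.5074 − 0.09298) + 4.24 × 0.09298 = 8.963 + 0.3942 = 9.358 mg/L.
DO = C_s − D = 10.9 − 9.358 = 1.542 mg/L.

DO ≈ 1.54 mg/L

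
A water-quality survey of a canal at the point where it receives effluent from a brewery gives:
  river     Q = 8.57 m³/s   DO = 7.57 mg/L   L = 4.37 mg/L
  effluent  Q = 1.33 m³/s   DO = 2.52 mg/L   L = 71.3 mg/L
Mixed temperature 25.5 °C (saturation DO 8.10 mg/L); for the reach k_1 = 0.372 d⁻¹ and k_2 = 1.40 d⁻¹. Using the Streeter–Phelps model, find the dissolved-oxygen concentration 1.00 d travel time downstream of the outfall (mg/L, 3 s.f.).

DO ≈ 5.66 mg/L

Mixed DO = (8.57×7.57 + 1.33×2.52)/(8.57+1.33) = 68.23/9.900 = 6.892 mg/L.
Mixed L₀ = (8.57×4.37 + 1.33×71.3)/(9.900) = 132.3/9.900 = 13.36 mg/L.
Initial deficit D₀ = C_s − DO₀ = 8.10 − 6.892 = 1.208 mg/L.
D(1.00) = [0.372×13.36/(1.40−0.372)](e^(−0.372×1.00) − e^(−1.40×1.00)) + 1.208 e^(−1.40×1.00)
= 4.835 × (0.6894 − 0.2466) + 1.208 × 0.2466 = 2.439 mg/L.
DO = 8.10 − 2.439 = 5.661 mg/L.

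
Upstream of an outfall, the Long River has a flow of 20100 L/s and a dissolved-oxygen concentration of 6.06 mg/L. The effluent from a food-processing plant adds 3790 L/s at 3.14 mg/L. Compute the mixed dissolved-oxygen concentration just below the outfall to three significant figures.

5.60 mg/L

Flow-weighted mixing: C = (Q_r C_r + Q_w C_w)/(Q_r + Q_w)
= (20100×6.06 + 3790×3.14)/(20100 + 3790) = 133700/23890 = 5.597 mg/L.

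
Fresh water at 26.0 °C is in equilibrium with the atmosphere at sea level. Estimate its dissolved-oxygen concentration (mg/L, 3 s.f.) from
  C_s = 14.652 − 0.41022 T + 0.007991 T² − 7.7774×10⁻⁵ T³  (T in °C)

C_s = 14.652 − 0.41022×26.0 + 0.007991×26.0² − 7.7774×10⁻⁵×26.0³ = 8.021 mg/L.

C_s ≈ 8.02 mg/L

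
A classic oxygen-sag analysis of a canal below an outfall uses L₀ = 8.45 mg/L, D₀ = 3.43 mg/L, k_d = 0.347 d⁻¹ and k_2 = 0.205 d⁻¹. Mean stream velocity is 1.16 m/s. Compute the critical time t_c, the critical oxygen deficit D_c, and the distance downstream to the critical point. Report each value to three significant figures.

t_c ≈ 2.62 d; D_c ≈ 5.75 mg/L; x_c ≈ 263 km

With k_2/k_d = 0.5908 and 1 − D₀(k_2−k_d)/(k_d L₀) = 1.166,
t_c = ln(0.5908 × 1.166) / (0.205 − 0.347) = ln(0.6889) / -0.1420 = -0.3726/-0.1420 = 2.624 d.
L(t_c) = L₀ e^(−k_d t_c) = 8.45 × 0.4023 = 3.399 mg/L, and at the critical point k_2 D_c = k_d L, so D_c = (0.347/0.205) × 3.399 = 5.754 mg/L.
x_c = v t_c = 1.16 m/s × 2.624 d × 86400 s/d = 263000 m ≈ 263 km.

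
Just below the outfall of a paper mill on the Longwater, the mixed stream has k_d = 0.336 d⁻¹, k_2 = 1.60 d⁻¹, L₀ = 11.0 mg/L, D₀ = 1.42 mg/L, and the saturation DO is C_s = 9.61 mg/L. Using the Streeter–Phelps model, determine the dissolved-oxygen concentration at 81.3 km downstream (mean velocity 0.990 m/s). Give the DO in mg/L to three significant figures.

DO ≈ 7.81 mg/L

Travel time t = x/v = 81.3 km / (0.990 m/s) = 81300 m / 0.990 m/s = 82120 s = 0.9505 d.
k_d L₀/(k_2−k_d) = 0.336×11.0/(1.60−0.336) = 3.696/1.264 = 2.924 mg/L.
e^(−k_d t) = e^(−0.336×0.9505) = 0.7266; e^(−k_2 t) = e^(−1.60×0.9505) = 0.2185.
D = 2.924 × (0.7266 − 0.2185) + 1.42 × 0.2185 = 1.486 + 0.3103 = 1.796 mg/L.
DO = C_s − D = 9.61 − 1.796 = 7.814 mg/L.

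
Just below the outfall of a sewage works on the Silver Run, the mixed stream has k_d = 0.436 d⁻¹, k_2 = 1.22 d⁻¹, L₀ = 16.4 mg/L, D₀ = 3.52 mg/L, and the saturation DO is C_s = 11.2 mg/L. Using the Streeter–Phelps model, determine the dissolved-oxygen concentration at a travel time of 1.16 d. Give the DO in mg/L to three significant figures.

k_d L₀/(k_2−k_d) = 0.436×16.4/(1.22−0.436) = 7.150/0.7840 = 9.120 mg/L.
e^(−k_d t) = e^(−0.436×1.160) = 0.6030; e^(−k_2 t) = e^(−1.22×1.160) = 0.2429.
D = 9.120 × (0.6030 − 0.2429) + 3.52 × 0.2429 = 3.285 + 0.8549 = 4.140 mg/L.
DO = C_s − D = 11.2 − 4.140 = 7.060 mg/L.

DO ≈ 7.06 mg/L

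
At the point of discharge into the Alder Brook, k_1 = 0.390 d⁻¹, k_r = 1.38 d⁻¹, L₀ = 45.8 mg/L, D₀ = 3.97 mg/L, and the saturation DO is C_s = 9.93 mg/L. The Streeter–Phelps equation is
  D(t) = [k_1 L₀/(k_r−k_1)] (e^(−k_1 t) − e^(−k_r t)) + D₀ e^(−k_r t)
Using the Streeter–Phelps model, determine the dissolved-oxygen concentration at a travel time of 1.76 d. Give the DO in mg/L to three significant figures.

k_1 L₀/(k_r−k_1) = 0.390×45.8/(1.38−0.390) = 17.86/0.9900 = 18.04 mg/L.
e^(−k_1 t) = e^(−0.390×1.760) = 0.5034; e^(−k_r t) = e^(−1.38×1.760) = 0.08814.
D = 18.04 × (0.5034 − 0.08814) + 3.97 × 0.08814 = 7.492 + 0.3499 = 7.842 mg/L.
DO = C_s − D = 9.93 − 7.842 = 2.088 mg/L.

DO ≈ 2.09 mg/L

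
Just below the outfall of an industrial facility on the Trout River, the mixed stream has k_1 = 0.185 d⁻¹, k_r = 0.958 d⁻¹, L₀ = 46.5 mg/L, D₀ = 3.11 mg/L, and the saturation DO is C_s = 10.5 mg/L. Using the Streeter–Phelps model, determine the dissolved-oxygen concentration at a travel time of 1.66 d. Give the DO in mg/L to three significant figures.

k_1 L₀/(k_r−k_1) = 0.185×46.5/(0.958−0.185) = 8.602/0.7730 = 11.13 mg/L.
e^(−k_1 t) = e^(−0.185×1.660) = 0.7356; e^(−k_r t) = e^(−0.958×1.660) = 0.2039.
D = 11.13 × (0.7356 − 0.2039) + 3.11 × 0.2039 = 5.917 + 0.6340 = 6.551 mg/L.
DO = C_s − D = 10.5 − 6.551 = 3.949 mg/L.

DO ≈ 3.95 mg/L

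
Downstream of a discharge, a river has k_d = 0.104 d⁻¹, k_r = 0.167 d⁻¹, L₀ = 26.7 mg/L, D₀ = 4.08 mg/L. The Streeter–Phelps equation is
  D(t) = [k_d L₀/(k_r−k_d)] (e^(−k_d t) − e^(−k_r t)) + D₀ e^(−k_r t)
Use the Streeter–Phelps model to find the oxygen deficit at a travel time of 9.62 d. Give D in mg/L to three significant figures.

D ≈ 8.18 mg/L

k_d L₀/(k_r−k_d) = 0.104×26.7/(0.167−0.104) = 2.777/0.06300 = 44.08 mg/L.
e^(−k_d t) = e^(−0.104×9.620) = 0.3677; e^(−k_r t) = e^(−0.167×9.620) = 0.2006.
D = 44.08 × (0.3677 − 0.2006) + 4.08 × 0.2006 = 7.366 + 0.8184 = 8.184 mg/L.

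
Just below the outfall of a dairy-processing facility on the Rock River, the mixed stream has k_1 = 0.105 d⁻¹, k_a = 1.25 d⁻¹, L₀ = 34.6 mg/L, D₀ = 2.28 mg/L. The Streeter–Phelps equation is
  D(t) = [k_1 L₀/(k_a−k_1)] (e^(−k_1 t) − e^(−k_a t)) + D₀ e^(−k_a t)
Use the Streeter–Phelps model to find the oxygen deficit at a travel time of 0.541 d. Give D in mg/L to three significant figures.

D ≈ 2.54 mg/L

k_1 L₀/(k_a−k_1) = 0.105×34.6/(1.25−0.105) = 3.633/1.145 = 3.173 mg/L.
e^(−k_1 t) = e^(−0.105×0.5410) = 0.9448; e^(−k_a t) = e^(−1.25×0.5410) = 0.5085.
D = 3.173 × (0.9448 − 0.5085) + 2.28 × 0.5085 = 1.384 + 1.159 = 2.544 mg/L.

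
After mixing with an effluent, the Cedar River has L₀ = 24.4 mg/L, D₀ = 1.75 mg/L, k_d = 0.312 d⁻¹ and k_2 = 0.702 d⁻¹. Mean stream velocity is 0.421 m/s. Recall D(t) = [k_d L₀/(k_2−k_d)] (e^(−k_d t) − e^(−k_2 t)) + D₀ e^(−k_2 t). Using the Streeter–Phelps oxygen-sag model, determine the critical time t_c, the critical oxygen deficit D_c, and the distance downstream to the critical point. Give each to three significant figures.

At the critical point dD/dt = 0, so k_d L₀ e^(−k_d t) = k_2 D. Substituting D(t) from the Streeter–Phelps equation and solving for t gives
t_c = ln[(k_2/k_d)(1 − D₀(k_2−k_d)/(k_d L₀))] / (k_2−k_d).
Here k_2−k_d = 0.3900 d⁻¹ and 1 − D₀(k_2−k_d)/(k_d L₀) = 1 − 1.75×0.3900/(0.312×24.4) = 0.9103, so
t_c = ln(2.250 × 0.9103) / 0.3900 = 0.7170 / 0.3900 = 1.838 d.
L(t_c) = L₀ e^(−k_d t_c) = 24.4 × 0.5635 = 13.75 mg/L, and at the critical point k_2 D_c = k_d L, so D_c = (0.312/0.702) × 13.75 = 6.111 mg/L.
x_c = v t_c = 0.421 m/s × 1.838 d × 86400 s/d = 66870 m ≈ 66.9 km.

t_c ≈ 1.84 d; D_c ≈ 6.11 mg/L; x_c ≈ 66.9 km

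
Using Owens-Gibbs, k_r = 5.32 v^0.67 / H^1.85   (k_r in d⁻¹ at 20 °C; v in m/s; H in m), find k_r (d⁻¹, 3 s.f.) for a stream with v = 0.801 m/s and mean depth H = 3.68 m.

k_r ≈ 0.412 d⁻¹

k_r = 5.32 × 0.801^0.67 / 3.68^1.85 = 5.32 × 0.8619 / 11.14 = 0.4116 d⁻¹.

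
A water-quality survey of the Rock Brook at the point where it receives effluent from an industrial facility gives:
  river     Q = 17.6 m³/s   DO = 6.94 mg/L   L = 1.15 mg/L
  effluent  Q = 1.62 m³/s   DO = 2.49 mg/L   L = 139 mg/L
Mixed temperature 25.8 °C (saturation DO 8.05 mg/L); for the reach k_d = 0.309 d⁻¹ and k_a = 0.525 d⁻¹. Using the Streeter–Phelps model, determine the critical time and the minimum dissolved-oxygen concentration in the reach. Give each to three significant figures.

t_c ≈ 2.06 d; minimum DO ≈ 4.08 mg/L

Mixed DO = (17.6×6.94 + 1.62×2.49)/(17.6+1.62) = 126.2/19.22 = 6.565 mg/L.
Mixed L₀ = (17.6×1.15 + 1.62×139)/(19.22) = 245.4/19.22 = 12.77 mg/L.
Initial deficit D₀ = C_s − DO₀ = 8.05 − 6.565 = 1.485 mg/L.
t_c = (1/0.2160) ln[(0.525/0.309)(1 − 1.485×0.2160/(0.309×12.77))] = 4.630 × ln(1.561) = 2.061 d.
D_c = (0.309/0.525) × 12.77 × e^(−0.309×2.061) = 0.5886 × 12.77 × 0.5289 = 3.975 mg/L.
Minimum DO = 8.05 − 3.975 = 4.075 mg/L.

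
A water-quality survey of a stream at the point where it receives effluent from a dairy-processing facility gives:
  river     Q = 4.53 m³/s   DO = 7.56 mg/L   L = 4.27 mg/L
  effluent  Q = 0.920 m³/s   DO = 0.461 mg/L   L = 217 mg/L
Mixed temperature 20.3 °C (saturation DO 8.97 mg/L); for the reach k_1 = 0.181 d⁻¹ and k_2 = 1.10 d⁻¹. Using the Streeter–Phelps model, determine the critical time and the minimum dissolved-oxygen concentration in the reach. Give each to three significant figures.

Mixed DO = (4.53×7.56 + 0.920×0.461)/(4.53+0.920) = 34.67/5.450 = 6.362 mg/L.
Mixed L₀ = (4.53×4.27 + 0.920×217)/(5.450) = 219.0/5.450 = 40.18 mg/L.
Initial deficit D₀ = C_s − DO₀ = 8.97 − 6.362 = 2.608 mg/L.
t_c = (1/0.9190) ln[(1.10/0.181)(1 − 2.608×0.9190/(0.181×40.18))] = 1.088 × ln(4.074) = 1.528 d.
D_c = (0.181/1.10) × 40.18 × e^(−0.181×1.528) = 0.1645 × 40.18 × 0.7583 = 5.014 mg/L.
Minimum DO = 8.97 − 5.014 = 3.956 mg/L.

t_c ≈ 1.53 d; minimum DO ≈ 3.96 mg/L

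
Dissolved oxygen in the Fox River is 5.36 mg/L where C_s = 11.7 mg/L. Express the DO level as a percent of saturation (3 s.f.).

45.8 % saturation

% saturation = C/C_s × 100 = 5.36/11.7 × 100 = 45.8 %.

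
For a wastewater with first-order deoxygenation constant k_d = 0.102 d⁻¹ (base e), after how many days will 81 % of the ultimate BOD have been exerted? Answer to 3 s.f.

t ≈ 16.3 d

y/L₀ = 1 − e^(−k_d t) = 0.81 ⇒ e^(−k_d t) = 0.190
t = −ln(0.190) / 0.102 = 1.661 / 0.102 = 16.28 d.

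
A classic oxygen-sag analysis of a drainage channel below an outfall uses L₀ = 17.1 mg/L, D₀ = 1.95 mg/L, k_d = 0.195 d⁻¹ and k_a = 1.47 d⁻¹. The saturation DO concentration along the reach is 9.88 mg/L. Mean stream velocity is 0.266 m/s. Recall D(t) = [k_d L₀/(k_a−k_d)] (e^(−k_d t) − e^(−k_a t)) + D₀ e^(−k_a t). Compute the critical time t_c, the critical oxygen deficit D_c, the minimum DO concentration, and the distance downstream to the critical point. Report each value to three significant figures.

t_c ≈ 0.511 d; D_c ≈ 2.05 mg/L; min DO ≈ 7.83 mg/L; x_c ≈ 11.7 km

With k_a/k_d = 7.538 and 1 − D₀(k_a−k_d)/(k_d L₀) = 0.2544,
t_c = ln(7.538 × 0.2544) / (1.47 − 0.195) = ln(1.918) / 1.275 = 0.6511/1.275 = 0.5107 d.
D_c = (k_d/k_a) L₀ e^(−k_d t_c) = (0.195/1.47) × 17.1 × e^(−0.195×0.5107) = 0.1327 × 17.1 × 0.9052 = 2.053 mg/L.
Minimum DO = C_s − D_c = 9.88 − 2.053 = 7.827 mg/L.
x_c = v t_c = 0.266 m/s × 0.5107 d × 86400 s/d = 11740 m ≈ 11.7 km.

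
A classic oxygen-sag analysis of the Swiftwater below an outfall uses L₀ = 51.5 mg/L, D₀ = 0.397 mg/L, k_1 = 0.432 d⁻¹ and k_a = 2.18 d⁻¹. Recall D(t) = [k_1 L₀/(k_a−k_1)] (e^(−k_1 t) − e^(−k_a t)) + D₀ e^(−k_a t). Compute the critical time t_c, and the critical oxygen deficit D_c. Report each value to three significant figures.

t_c ≈ 0.908 d; D_c ≈ 6.89 mg/L

With k_a/k_1 = 5.046 and 1 − D₀(k_a−k_1)/(k_1 L₀) = 0.9688,
t_c = ln(5.046 × 0.9688) / (2.18 − 0.432) = ln(4.889) / 1.748 = 1.587/1.748 = 0.9079 d.
D_c = (k_1/k_a) L₀ e^(−k_1 t_c) = (0.432/2.18) × 51.5 × e^(−0.432×0.9079) = 0.1982 × 51.5 × 0.6756 = 6.895 mg/L.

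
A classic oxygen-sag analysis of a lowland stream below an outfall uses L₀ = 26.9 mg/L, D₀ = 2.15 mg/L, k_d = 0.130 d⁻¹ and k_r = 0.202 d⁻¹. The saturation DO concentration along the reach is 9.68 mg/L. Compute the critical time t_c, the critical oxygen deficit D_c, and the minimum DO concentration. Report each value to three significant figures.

At the critical point dD/dt = 0, so k_d L₀ e^(−k_d t) = k_r D. Substituting D(t) from the Streeter–Phelps equation and solving for t gives
t_c = ln[(k_r/k_d)(1 − D₀(k_r−k_d)/(k_d L₀))] / (k_r−k_d).
Here k_r−k_d = 0.07200 d⁻¹ and 1 − D₀(k_r−k_d)/(k_d L₀) = 1 − 2.15×0.07200/(0.130×26.9) = 0.9557, so
t_c = ln(1.554 × 0.9557) / 0.07200 = 0.3955 / 0.07200 = 5.492 d.
D_c = (k_d/k_r) L₀ e^(−k_d t_c) = (0.130/0.202) × 26.9 × e^(−0.130×5.492) = 0.6436 × 26.9 × 0.4897 = 8.477 mg/L.
Minimum DO = C_s − D_c = 9.68 − 8.477 = 1.203 mg/L.

t_c ≈ 5.49 d; D_c ≈ 8.48 mg/L; min DO ≈ 1.20 mg/L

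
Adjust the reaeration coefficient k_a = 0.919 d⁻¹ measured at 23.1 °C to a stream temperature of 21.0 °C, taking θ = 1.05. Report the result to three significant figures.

k_a ≈ 0.830 d⁻¹

k_a(T₂) = k_a(T₁) · θ^(T₂−T₁) = 0.919 × 1.05^(21.0−23.1)
= 0.919 × 1.05^-2.10 = 0.919 × 0.9026 = 0.8295 d⁻¹.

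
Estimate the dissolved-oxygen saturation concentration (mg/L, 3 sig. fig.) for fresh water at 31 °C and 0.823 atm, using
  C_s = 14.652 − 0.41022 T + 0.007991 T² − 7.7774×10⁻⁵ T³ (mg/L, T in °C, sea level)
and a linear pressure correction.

C_s ≈ 6.01 mg/L

At sea level: C_s = 14.652 − 0.41022×31 + 0.007991×31² − 7.7774×10⁻⁵×31³ = 7.298 mg/L.
Pressure correction: C_s' = 7.298 × 0.823 = 6.006 mg/L.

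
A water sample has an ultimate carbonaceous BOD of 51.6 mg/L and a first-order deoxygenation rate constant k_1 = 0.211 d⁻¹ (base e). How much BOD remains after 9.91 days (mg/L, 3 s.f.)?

L ≈ 6.38 mg/L

L_t = L₀ e^(−k_1 t) = 51.6 × e^(−0.211×9.91) = 51.6 × 0.1236 = 6.376 mg/L.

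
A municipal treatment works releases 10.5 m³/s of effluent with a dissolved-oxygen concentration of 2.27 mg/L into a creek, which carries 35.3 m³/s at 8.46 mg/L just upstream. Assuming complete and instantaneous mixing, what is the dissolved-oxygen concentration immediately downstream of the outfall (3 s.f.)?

7.04 mg/L

Flow-weighted mixing: C = (Q_r C_r + Q_w C_w)/(Q_r + Q_w)
= (35.3×8.46 + 10.5×2.27)/(35.3 + 10.5) = 322.5/45.80 = 7.041 mg/L.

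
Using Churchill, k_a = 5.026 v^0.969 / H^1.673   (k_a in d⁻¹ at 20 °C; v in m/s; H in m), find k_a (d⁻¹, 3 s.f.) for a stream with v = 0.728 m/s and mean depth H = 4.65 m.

k_a = 5.026 × 0.728^0.969 / 4.65^1.673 = 5.026 × 0.7352 / 13.08 = 0.2825 d⁻¹.

k_a ≈ 0.282 d⁻¹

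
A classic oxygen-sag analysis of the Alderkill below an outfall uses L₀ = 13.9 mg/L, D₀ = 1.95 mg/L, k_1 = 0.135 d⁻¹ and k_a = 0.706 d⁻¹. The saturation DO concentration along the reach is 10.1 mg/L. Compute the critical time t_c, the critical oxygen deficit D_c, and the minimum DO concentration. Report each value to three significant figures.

t_c ≈ 1.32 d; D_c ≈ 2.22 mg/L; min DO ≈ 7.88 mg/L

At the critical point dD/dt = 0, so k_1 L₀ e^(−k_1 t) = k_a D. Substituting D(t) from the Streeter–Phelps equation and solving for t gives
t_c = ln[(k_a/k_1)(1 − D₀(k_a−k_1)/(k_1 L₀))] / (k_a−k_1).
Here k_a−k_1 = 0.5710 d⁻¹ and 1 − D₀(k_a−k_1)/(k_1 L₀) = 1 − 1.95×0.5710/(0.135×13.9) = 0.4066, so
t_c = ln(5.230 × 0.4066) / 0.5710 = 0.7545 / 0.5710 = 1.321 d.
D_c = (k_1/k_a) L₀ e^(−k_1 t_c) = (0.135/0.706) × 13.9 × e^(−0.135×1.321) = 0.1912 × 13.9 × 0.8366 = 2.224 mg/L.
Minimum DO = C_s − D_c = 10.1 − 2.224 = 7.876 mg/L.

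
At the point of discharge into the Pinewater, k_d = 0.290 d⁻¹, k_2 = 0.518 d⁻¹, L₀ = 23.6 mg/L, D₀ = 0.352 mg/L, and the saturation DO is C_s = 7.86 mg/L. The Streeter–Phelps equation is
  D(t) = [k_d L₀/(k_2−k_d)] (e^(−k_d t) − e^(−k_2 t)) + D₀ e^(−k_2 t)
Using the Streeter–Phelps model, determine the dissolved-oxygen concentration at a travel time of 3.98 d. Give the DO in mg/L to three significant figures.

DO ≈ 2.17 mg/L

k_d L₀/(k_2−k_d) = 0.290×23.6/(0.518−0.290) = 6.844/0.2280 = 30.02 mg/L.
e^(−k_d t) = e^(−0.290×3.980) = 0.3153; e^(−k_2 t) = e^(−0.518×3.980) = 0.1272.
D = 30.02 × (0.3153 − 0.1272) + 0.352 × 0.1272 = 5.645 + 0.04479 = 5.690 mg/L.
DO = C_s − D = 7.86 − 5.690 = 2.170 mg/L.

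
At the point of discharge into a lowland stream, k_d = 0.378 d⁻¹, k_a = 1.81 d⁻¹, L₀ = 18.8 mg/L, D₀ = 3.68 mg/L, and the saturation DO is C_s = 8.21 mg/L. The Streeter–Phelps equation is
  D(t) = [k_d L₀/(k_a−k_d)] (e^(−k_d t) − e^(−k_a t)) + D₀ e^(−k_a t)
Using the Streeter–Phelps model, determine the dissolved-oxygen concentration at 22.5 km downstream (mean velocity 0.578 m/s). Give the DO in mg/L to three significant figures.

DO ≈ 4.59 mg/L

Travel time t = x/v = 22.5 km / (0.578 m/s) = 22500 m / 0.578 m/s = 38930 s = 0.4505 d.
k_d L₀/(k_a−k_d) = 0.378×18.8/(1.81−0.378) = 7.106/1.432 = 4.963 mg/L.
e^(−k_d t) = e^(−0.378×0.4505) = 0.8434; e^(−k_a t) = e^(−1.81×0.4505) = 0.4424.
D = 4.963 × (0.8434 − 0.4424) + 3.68 × 0.4424 = 1.990 + 1.628 = 3.618 mg/L.
DO = C_s − D = 8.21 − 3.618 = 4.592 mg/L.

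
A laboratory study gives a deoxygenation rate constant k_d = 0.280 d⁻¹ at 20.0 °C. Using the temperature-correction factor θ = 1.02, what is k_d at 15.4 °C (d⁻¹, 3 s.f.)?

k_d(T₂) = k_d(T₁) · θ^(T₂−T₁) = 0.280 × 1.02^(15.4−20.0)
= 0.280 × 1.02^-4.60 = 0.280 × 0.9129 = 0.2556 d⁻¹.

k_d ≈ 0.256 d⁻¹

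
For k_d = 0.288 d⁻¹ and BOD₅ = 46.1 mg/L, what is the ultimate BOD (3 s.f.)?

L₀ ≈ 60.4 mg/L

BOD₅ = L₀(1 − e^(−5k_d)) ⇒ L₀ = BOD₅ / (1 − e^(−5×0.288))
= 46.1 / (1 − 0.2369) = 46.1 / 0.7631 = 60.41 mg/L.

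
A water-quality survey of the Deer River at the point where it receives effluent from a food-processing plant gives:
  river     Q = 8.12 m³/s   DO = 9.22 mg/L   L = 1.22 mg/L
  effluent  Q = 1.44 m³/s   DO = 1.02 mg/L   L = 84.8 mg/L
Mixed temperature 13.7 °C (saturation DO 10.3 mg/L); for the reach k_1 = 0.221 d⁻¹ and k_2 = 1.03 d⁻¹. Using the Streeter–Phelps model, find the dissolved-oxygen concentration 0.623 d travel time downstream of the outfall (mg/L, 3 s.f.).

DO ≈ 7.78 mg/L

Mixed DO = (8.12×9.22 + 1.44×1.02)/(8.12+1.44) = 76.34/9.560 = 7.985 mg/L.
Mixed L₀ = (8.12×1.22 + 1.44×84.8)/(9.560) = 132.0/9.560 = 13.81 mg/L.
Initial deficit D₀ = C_s − DO₀ = 10.3 − 7.985 = 2.315 mg/L.
D(0.623) = [0.221×13.81/(1.03−0.221)](e^(−0.221×0.623) − e^(−1.03×0.623)) + 2.315 e^(−1.03×0.623)
= 3.772 × (0.8714 − 0.5264) + 2.315 × 0.5264 = 2.520 mg/L.
DO = 10.3 − 2.520 = 7.780 mg/L.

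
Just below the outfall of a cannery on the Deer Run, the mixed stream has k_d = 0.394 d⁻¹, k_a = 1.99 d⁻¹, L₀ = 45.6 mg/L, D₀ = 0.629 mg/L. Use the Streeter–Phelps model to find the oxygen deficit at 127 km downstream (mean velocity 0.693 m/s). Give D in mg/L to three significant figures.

Travel time t = x/v = 127 km / (0.693 m/s) = 127000 m / 0.693 m/s = 183300 s = 2.121 d.
k_d L₀/(k_a−k_d) = 0.394×45.6/(1.99−0.394) = 17.97/1.596 = 11.26 mg/L.
e^(−k_d t) = e^(−0.394×2.121) = 0.4336; e^(−k_a t) = e^(−1.99×2.121) = 0.01468.
D = 11.26 × (0.4336 − 0.01468) + 0.629 × 0.01468 = 4.715 + 0.009237 = 4.725 mg/L.

D ≈ 4.72 mg/L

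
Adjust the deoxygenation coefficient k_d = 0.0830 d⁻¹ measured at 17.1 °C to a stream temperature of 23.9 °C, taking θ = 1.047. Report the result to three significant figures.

k_d ≈ 0.113 d⁻¹

k_d(T₂) = k_d(T₁) · θ^(T₂−T₁) = 0.0830 × 1.047^(23.9−17.1)
= 0.0830 × 1.047^6.80 = 0.0830 × 1.367 = 0.1134 d⁻¹.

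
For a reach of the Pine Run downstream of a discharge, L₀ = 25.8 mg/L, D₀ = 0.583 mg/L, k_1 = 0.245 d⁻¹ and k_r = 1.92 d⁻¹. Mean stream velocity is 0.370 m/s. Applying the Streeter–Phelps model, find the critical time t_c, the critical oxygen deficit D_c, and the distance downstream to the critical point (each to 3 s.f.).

t_c ≈ 1.13 d; D_c ≈ 2.50 mg/L; x_c ≈ 36.1 km

t_c = [1/(k_r−k_1)] ln[(k_r/k_1)(1 − D₀(k_r−k_1)/(k_1 L₀))]
= [1/(1.92−0.245)] ln[(1.92/0.245)(1 − 0.583×1.675/(0.245×25.8))]
= (1/1.675) ln[7.837 × 0.8455] = 0.5970 × ln(6.626) = 0.5970 × 1.891 = 1.129 d.
L(t_c) = L₀ e^(−k_1 t_c) = 25.8 × 0.7584 = 19.57 mg/L, and at the critical point k_r D_c = k_1 L, so D_c = (0.245/1.92) × 19.57 = 2.497 mg/L.
x_c = v t_c = 0.370 m/s × 1.129 d × 86400 s/d = 36090 m ≈ 36.1 km.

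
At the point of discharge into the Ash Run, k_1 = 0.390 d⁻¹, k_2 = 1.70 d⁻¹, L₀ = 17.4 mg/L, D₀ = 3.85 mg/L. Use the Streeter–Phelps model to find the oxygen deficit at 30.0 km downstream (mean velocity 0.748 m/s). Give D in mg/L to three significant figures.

Travel time t = x/v = 30.0 km / (0.748 m/s) = 30000 m / 0.748 m/s = 40110 s = 0.4642 d.
k_1 L₀/(k_2−k_1) = 0.390×17.4/(1.70−0.390) = 6.786/1.310 = 5.180 mg/L.
e^(−k_1 t) = e^(−0.390×0.4642) = 0.8344; e^(−k_2 t) = e^(−1.70×0.4642) = 0.4542.
D = 5.180 × (0.8344 − 0.4542) + 3.85 × 0.4542 = 1.969 + 1.749 = 3.718 mg/L.

D ≈ 3.72 mg/L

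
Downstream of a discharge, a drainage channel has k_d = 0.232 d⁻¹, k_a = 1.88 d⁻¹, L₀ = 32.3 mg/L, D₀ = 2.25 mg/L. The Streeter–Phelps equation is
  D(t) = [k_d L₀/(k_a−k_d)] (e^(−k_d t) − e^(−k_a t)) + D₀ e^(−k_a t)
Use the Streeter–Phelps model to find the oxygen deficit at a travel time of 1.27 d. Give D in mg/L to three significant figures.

D ≈ 3.18 mg/L

k_d L₀/(k_a−k_d) = 0.232×32.3/(1.88−0.232) = 7.494/1.648 = 4.547 mg/L.
e^(−k_d t) = e^(−0.232×1.270) = 0.7448; e^(−k_a t) = e^(−1.88×1.270) = 0.09185.
D = 4.547 × (0.7448 − 0.09185) + 2.25 × 0.09185 = 2.969 + 0.2067 = 3.176 mg/L.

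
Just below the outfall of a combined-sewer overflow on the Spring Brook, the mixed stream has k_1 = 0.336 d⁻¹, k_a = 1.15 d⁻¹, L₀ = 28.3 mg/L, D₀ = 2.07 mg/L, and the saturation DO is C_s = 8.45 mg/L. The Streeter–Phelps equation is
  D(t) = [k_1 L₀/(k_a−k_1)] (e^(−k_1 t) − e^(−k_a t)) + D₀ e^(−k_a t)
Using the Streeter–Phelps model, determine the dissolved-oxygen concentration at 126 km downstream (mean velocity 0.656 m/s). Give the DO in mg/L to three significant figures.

DO ≈ 3.66 mg/L

Travel time t = x/v = 126 km / (0.656 m/s) = 126000 m / 0.656 m/s = 192100 s = 2.223 d.
k_1 L₀/(k_a−k_1) = 0.336×28.3/(1.15−0.336) = 9.509/0.8140 = 11.68 mg/L.
e^(−k_1 t) = e^(−0.336×2.223) = 0.4738; e^(−k_a t) = e^(−1.15×2.223) = 0.07757.
D = 11.68 × (0.4738 − 0.07757) + 2.07 × 0.07757 = 4.629 + 0.1606 = 4.789 mg/L.
DO = C_s − D = 8.45 − 4.789 = 3.661 mg/L.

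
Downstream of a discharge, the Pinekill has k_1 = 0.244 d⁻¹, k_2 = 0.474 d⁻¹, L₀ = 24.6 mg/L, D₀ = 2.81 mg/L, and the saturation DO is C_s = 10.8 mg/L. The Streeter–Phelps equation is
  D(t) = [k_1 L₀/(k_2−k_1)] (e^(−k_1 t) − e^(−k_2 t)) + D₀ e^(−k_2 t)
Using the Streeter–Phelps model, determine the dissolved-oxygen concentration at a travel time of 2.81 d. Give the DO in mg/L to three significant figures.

k_1 L₀/(k_2−k_1) = 0.244×24.6/(0.474−0.244) = 6.002/0.2300 = 26.10 mg/L.
e^(−k_1 t) = e^(−0.244×2.810) = 0.5038; e^(−k_2 t) = e^(−0.474×2.810) = 0.2640.
D = 26.10 × (0.5038 − 0.2640) + 2.81 × 0.2640 = 6.258 + 0.7417 = 7.000 mg/L.
DO = C_s − D = 10.8 − 7.000 = 3.800 mg/L.

DO ≈ 3.80 mg/L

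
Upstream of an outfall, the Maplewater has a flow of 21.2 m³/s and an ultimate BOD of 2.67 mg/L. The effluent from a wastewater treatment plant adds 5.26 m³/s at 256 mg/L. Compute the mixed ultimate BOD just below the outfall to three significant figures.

Flow-weighted mixing: C = (Q_r C_r + Q_w C_w)/(Q_r + Q_w)
= (21.2×2.67 + 5.26×256)/(21.2 + 5.26) = 1403/26.46 = 53.03 mg/L.

53.0 mg/L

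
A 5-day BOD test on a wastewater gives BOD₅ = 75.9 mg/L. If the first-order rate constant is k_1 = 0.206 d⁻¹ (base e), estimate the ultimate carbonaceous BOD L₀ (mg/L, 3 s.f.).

L₀ ≈ 118 mg/L

BOD₅ = L₀(1 − e^(−5k_1)) ⇒ L₀ = BOD₅ / (1 − e^(−5×0.206))
= 75.9 / (1 − 0.3570) = 75.9 / 0.6430 = 118.0 mg/L.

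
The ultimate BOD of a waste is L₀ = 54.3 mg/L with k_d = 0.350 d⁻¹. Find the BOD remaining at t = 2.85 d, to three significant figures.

L ≈ 20.0 mg/L

L_t = L₀ e^(−k_d t) = 54.3 × e^(−0.350×2.85) = 54.3 × 0.3688 = 20.03 mg/L.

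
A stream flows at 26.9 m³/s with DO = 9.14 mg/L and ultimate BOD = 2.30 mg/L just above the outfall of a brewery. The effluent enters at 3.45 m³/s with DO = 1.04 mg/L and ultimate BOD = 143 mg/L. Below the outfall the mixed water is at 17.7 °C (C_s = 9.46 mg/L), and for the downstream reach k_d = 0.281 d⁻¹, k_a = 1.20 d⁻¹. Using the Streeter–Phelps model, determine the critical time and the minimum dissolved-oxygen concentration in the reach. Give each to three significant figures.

Mixed DO = (26.9×9.14 + 3.45×1.04)/(26.9+3.45) = 249.5/30.35 = 8.219 mg/L.
Mixed L₀ = (26.9×2.30 + 3.45×143)/(30.35) = 555.2/30.35 = 18.29 mg/L.
Initial deficit D₀ = C_s − DO₀ = 9.46 − 8.219 = 1.241 mg/L.
t_c = (1/0.9190) ln[(1.20/0.281)(1 − 1.241×0.9190/(0.281×18.29))] = 1.088 × ln(3.323) = 1.307 d.
D_c = (0.281/1.20) × 18.29 × e^(−0.281×1.307) = 0.2342 × 18.29 × 0.6927 = 2.967 mg/L.
Minimum DO = 9.46 − 2.967 = 6.493 mg/L.

t_c ≈ 1.31 d; minimum DO ≈ 6.49 mg/L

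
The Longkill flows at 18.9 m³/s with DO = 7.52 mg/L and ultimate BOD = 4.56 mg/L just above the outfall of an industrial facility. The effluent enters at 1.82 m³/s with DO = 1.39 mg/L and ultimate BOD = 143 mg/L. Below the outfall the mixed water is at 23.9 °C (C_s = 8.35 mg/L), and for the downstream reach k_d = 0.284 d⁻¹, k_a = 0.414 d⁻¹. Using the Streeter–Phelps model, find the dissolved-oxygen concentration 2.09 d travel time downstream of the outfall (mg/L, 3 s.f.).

Mixed DO = (18.9×7.52 + 1.82×1.39)/(18.9+1.82) = 144.7/20.72 = 6.982 mg/L.
Mixed L₀ = (18.9×4.56 + 1.82×143)/(20.72) = 346.4/20.72 = 16.72 mg/L.
Initial deficit D₀ = C_s − DO₀ = 8.35 − 6.982 = 1.368 mg/L.
D(2.09) = [0.284×16.72/(0.414−0.284)](e^(−0.284×2.09) − e^(−0.414×2.09)) + 1.368 e^(−0.414×2.09)
= 36.53 × (0.5524 − 0.4209) + 1.368 × 0.4209 = 5.376 mg/L.
DO = 8.35 − 5.376 = 2.974 mg/L.

DO ≈ 2.97 mg/L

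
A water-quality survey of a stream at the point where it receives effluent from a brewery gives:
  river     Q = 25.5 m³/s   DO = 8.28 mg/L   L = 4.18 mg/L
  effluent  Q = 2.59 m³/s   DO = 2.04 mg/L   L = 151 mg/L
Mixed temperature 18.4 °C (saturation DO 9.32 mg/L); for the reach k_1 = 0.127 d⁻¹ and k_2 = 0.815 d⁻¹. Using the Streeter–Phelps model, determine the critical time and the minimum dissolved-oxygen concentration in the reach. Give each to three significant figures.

Mixed DO = (25.5×8.28 + 2.59×2.04)/(25.5+2.59) = 216.4/28.09 = 7.705 mg/L.
Mixed L₀ = (25.5×4.18 + 2.59×151)/(28.09) = 497.7/28.09 = 17.72 mg/L.
Initial deficit D₀ = C_s − DO₀ = 9.32 − 7.705 = 1.615 mg/L.
t_c = (1/0.6880) ln[(0.815/0.127)(1 − 1.615×0.6880/(0.127×17.72))] = 1.453 × ln(3.248) = 1.712 d.
D_c = (0.127/0.815) × 17.72 × e^(−0.127×1.712) = 0.1558 × 17.72 × 0.8046 = 2.221 mg/L.
Minimum DO = 9.32 − 2.221 = 7.099 mg/L.

t_c ≈ 1.71 d; minimum DO ≈ 7.10 mg/L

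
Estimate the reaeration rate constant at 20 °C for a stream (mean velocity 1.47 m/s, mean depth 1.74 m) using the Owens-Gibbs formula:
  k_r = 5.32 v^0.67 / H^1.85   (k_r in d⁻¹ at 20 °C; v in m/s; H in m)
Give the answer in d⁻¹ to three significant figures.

k_r ≈ 2.47 d⁻¹

k_r = 5.32 × 1.47^0.67 / 1.74^1.85 = 5.32 × 1.295 / 2.786 = 2.472 d⁻¹.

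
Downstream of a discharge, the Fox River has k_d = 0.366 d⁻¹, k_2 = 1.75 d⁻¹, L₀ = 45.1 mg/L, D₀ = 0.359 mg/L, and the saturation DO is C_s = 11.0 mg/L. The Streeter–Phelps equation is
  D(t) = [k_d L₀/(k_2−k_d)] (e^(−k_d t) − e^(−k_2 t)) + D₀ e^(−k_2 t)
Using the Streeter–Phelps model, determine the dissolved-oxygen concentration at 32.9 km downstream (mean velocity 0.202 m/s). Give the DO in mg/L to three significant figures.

Travel time t = x/v = 32.9 km / (0.202 m/s) = 32900 m / 0.202 m/s = 162900 s = 1.885 d.
k_d L₀/(k_2−k_d) = 0.366×45.1/(1.75−0.366) = 16.51/1.384 = 11.93 mg/L.
e^(−k_d t) = e^(−0.366×1.885) = 0.5016; e^(−k_2 t) = e^(−1.75×1.885) = 0.03692.
D = 11.93 × (0.5016 − 0.03692) + 0.359 × 0.03692 = 5.542 + 0.01326 = 5.555 mg/L.
DO = C_s − D = 11.0 − 5.555 = 5.445 mg/L.

DO ≈ 5.44 mg/L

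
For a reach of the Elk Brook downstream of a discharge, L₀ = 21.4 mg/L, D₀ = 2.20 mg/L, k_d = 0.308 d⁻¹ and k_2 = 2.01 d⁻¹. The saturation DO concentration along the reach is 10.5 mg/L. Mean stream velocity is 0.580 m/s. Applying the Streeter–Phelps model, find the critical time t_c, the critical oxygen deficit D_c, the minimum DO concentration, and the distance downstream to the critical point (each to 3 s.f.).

t_c ≈ 0.609 d; D_c ≈ 2.72 mg/L; min DO ≈ 7.78 mg/L; x_c ≈ 30.5 km

At the critical point dD/dt = 0, so k_d L₀ e^(−k_d t) = k_2 D. Substituting D(t) from the Streeter–Phelps equation and solving for t gives
t_c = ln[(k_2/k_d)(1 − D₀(k_2−k_d)/(k_d L₀))] / (k_2−k_d).
Here k_2−k_d = 1.702 d⁻¹ and 1 − D₀(k_2−k_d)/(k_d L₀) = 1 − 2.20×1.702/(0.308×21.4) = 0.4319, so
t_c = ln(6.526 × 0.4319) / 1.702 = 1.036 / 1.702 = 0.6088 d.
D_c = (k_d/k_2) L₀ e^(−k_d t_c) = (0.308/2.01) × 21.4 × e^(−0.308×0.6088) = 0.1532 × 21.4 × 0.8290 = 2.718 mg/L.
Minimum DO = C_s − D_c = 10.5 − 2.718 = 7.782 mg/L.
x_c = v t_c = 0.580 m/s × 0.6088 d × 86400 s/d = 30510 m ≈ 30.5 km.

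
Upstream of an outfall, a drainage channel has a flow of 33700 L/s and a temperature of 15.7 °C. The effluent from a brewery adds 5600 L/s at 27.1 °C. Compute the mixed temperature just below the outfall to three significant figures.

17.3 °C

Flow-weighted mixing: C = (Q_r C_r + Q_w C_w)/(Q_r + Q_w)
= (33700×15.7 + 5600×27.1)/(33700 + 5600) = 680800/39300 = 17.32 °C.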